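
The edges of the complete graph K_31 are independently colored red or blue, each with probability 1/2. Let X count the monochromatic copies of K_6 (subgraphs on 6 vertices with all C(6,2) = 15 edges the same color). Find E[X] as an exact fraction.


Let X = Σ_S X_S over the C(31, 6) = 736281 subsets S of size 6, where X_S = 1 if the K_6 on S is monochromatic.
For a fixed S, the K_6 on S has C(6, 2) = 15 edges. P[all 15 edges red] = (1/2)^15, and likewise for blue, so P[monochromatic] = 2·(1/2)^15 = 2^{1 − 15} = 1/16384.
Summing: E[X] = C(31, 6) · 2^{1 − 15} = 736281 · 1/16384 = 736281/16384.
Numerically: E[X] ≈ 44.939026.

E[X] = C(31,6)·2^(1−C(6,2)) = 736281/16384 ≈ 44.939026.


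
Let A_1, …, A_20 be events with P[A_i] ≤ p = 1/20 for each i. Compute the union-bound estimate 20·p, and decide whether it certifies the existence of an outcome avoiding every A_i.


Union bound: P[∪_{i=1}^{20} A_i] ≤ Σ_i P[A_i] ≤ 20·p = 20·(1/20) = 1.
Numerically: 1 ≈ 1.0000.
Is 1 < 1? NO.
Since the bound 1 is ≥ 1, the union bound is uninformative here; it does NOT by itself certify existence.

20·p = 1 ≈ 1.0000; existence NOT certified by the union bound.


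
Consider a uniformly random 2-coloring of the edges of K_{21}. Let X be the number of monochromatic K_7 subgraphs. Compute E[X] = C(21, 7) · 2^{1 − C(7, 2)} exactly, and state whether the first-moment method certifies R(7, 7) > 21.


E[X] = C(21, 7) · 2^{1 − 21} = 116280 · 2^{−20} = 116280/1048576.
As a reduced fraction: E[X] = 14535/131072 ≈ 0.1108932.
Is E[X] < 1? YES.
Since E[X] < 1, there exists a 2-coloring of K_{21} with no monochromatic K_7; hence R(7, 7) > 21.

E[X] = 14535/131072 ≈ 0.1108932; E[X] < 1, so R(7, 7) > 21.


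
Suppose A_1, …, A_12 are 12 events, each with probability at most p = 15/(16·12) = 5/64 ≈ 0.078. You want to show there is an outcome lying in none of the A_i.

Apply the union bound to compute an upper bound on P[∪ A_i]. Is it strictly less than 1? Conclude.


Union bound: P[∪_{i=1}^{12} A_i] ≤ Σ_i P[A_i] ≤ 12·p = 12·(5/64) = 15/16.
Numerically: 15/16 ≈ 0.938.
Is 15/16 < 1? YES.
Since P[∪ A_i] ≤ 15/16 < 1, the complement has P[∩ A_i^c] ≥ 1 − 15/16 = 1/16 > 0, so some outcome avoids every A_i.

12·p = 15/16 ≈ 0.938; existence CERTIFIED by the union bound.


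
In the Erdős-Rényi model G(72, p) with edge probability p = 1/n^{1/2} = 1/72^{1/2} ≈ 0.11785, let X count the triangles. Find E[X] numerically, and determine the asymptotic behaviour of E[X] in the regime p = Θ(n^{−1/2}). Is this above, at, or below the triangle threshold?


Number of potential triangles: C(72, 3) = 59640.
Each occurs with probability p³ ≈ (0.11785)³ ≈ 1.6368213e-03.
By linearity: E[X] = C(72, 3)·p³ ≈ 59640 · 1.6368213e-03 ≈ 97.62002.
Since α = 1/2 < 1, p = c/n^{1/2} ≫ 1/n is above the triangle threshold p ~ 1/n. Asymptotically E[X] ~ (c³/6)·n^{3(1−α)} = (1³/6)·n^{1.5} → ∞; triangles are abundant w.h.p.

E[X] ≈ 97.62002; in regime p = Θ(1/n^{1/2}) E[X] diverges (above the triangle threshold p ~ 1/n).


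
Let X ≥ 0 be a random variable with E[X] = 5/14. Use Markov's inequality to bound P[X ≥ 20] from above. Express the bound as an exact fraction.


μ = E[X] = 5/14, a = 20.
Markov: P[X ≥ 20] ≤ μ/a = (5/14)/20 = 1/56.
Numerically: ≈ 0.01786.
(Since a = 20 > μ = 0.35714, the bound 1/56 is < 1 and informative.)

P[X ≥ 20] ≤ 1/56 ≈ 0.01786.


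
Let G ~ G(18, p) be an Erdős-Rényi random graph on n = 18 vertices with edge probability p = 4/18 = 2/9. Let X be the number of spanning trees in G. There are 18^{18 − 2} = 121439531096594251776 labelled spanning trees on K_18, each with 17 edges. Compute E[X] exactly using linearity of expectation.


K_18 has 18^{18 − 2} = 121439531096594251776 labelled spanning trees.
For each such spanning tree H, let X_H = 1 if all 17 edges of H are present in G. Then P[X_H = 1] = p^{17} = (2/9)^{17} = 131072/16677181699666569.
Summing the indicators: E[X] = Σ_H E[X_H] = 121439531096594251776 · p^{17} = 121439531096594251776 · 131072/16677181699666569 = 8589934592/9.
Numerically: E[X] ≈ 9.54437e+08.

E[X] = 121439531096594251776 · (2/9)^{17} = 8589934592/9 ≈ 9.54437e+08.


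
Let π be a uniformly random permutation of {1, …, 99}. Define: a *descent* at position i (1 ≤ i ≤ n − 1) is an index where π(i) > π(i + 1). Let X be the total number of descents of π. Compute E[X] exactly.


Write X = Σ X_I over i = 1, …, 98, with X_I the indicator of one descent.
There are 98 indicators.
For each fixed i, the pair (π(i), π(i+1)) is a uniformly random ordered pair of distinct values from {1, …, 99}; by symmetry P[π(i) > π(i+1)] = 1/2.
By linearity: E[X] = 98 · (1/2) = (99 − 1) · (1/2) = 49 ≈ 49.0000.

E[X] = 49 = 49.0000.


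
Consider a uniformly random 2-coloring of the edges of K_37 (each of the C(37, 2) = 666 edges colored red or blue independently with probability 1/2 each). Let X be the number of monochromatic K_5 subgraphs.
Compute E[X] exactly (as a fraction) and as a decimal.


Let X = Σ_S X_S over the C(37, 5) = 435897 subsets S of size 5, where X_S = 1 if the K_5 on S is monochromatic.
For a fixed S, the K_5 on S has C(5, 2) = 10 edges. P[all 10 edges red] = (1/2)^10, and likewise for blue, so P[monochromatic] = 2·(1/2)^10 = 2^{1 − 10} = 1/512.
By linearity of expectation: E[X] = C(37, 5) · 2^{1 − 10} = 435897 · 1/512 = 435897/512.
Numerically: E[X] ≈ 851.361328.

E[X] = C(37,5)·2^(1−C(5,2)) = 435897/512 ≈ 851.361328.


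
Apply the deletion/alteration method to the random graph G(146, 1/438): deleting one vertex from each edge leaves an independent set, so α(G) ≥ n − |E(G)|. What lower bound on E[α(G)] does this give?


E[|E(G)|] = C(146, 2)·p = 10585 · (1/438) = 145/6.
E[α(G)] ≥ n − E[|E(G)|] = 146 − 145/6 = 731/6.
Numerically: ≈ 121.8333.
(This is only a lower bound; the true E[α(G)] may be larger.)

E[α(G)] ≥ 731/6 ≈ 121.8333.


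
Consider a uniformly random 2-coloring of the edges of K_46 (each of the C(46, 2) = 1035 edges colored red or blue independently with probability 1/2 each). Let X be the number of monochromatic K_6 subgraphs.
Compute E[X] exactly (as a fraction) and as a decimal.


Let X = Σ_S X_S over the C(46, 6) = 9366819 subsets S of size 6, where X_S = 1 if the K_6 on S is monochromatic.
For a fixed S, the K_6 on S has C(6, 2) = 15 edges. P[all 15 edges red] = (1/2)^15, and likewise for blue, so P[monochromatic] = 2·(1/2)^15 = 2^{1 − 15} = 1/16384.
Summing: E[X] = C(46, 6) · 2^{1 − 15} = 9366819 · 1/16384 = 9366819/16384.
Numerically: E[X] ≈ 571.70526.

E[X] = C(46,6)·2^(1−C(6,2)) = 9366819/16384 ≈ 571.70526.


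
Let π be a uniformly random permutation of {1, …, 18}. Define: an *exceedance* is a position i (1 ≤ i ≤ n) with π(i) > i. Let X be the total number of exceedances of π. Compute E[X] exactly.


Write X = Σ_{i=1}^{18} X_i, where X_i = 1_{π(i) > i}.
For each fixed i, π(i) is uniform over {1, …, 18} (marginal of a uniform permutation), so P[π(i) > i] = (n − i)/n. Summing: Σ_{i=1}^{18} (n − i)/n = (0 + 1 + … + 17)/18 = 18(18 − 1)/(2·18) = (18 − 1)/2.
Hence E[X] = Σ_{i=1}^{18} (18 − i)/18 = 17/2 ≈ 8.5000.

E[X] = 17/2 = 8.5000.


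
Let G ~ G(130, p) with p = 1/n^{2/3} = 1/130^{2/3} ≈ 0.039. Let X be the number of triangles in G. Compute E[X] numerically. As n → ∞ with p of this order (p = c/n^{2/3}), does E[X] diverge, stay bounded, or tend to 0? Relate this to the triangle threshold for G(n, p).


Number of potential triangles: C(130, 3) = 357760.
Each occurs with probability p³ ≈ (0.039)³ ≈ 5.91716e-05.
By linearity: E[X] = C(130, 3)·p³ ≈ 357760 · 5.91716e-05 ≈ 21.169.
Since α = 2/3 < 1, p = c/n^{2/3} ≫ 1/n is above the triangle threshold p ~ 1/n. Asymptotically E[X] ~ (c³/6)·n^{3(1−α)} = (1³/6)·n^{1} → ∞; triangles are abundant w.h.p.

E[X] ≈ 21.169; in regime p = Θ(1/n^{2/3}) E[X] diverges (above the triangle threshold p ~ 1/n).


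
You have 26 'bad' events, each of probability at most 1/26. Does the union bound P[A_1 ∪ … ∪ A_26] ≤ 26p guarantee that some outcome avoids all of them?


Union bound: P[∪_{i=1}^{26} A_i] ≤ Σ_i P[A_i] ≤ 26·p = 26·(1/26) = 1.
Numerically: 1 ≈ 1.000.
Is 1 < 1? NO.
Since the bound 1 is ≥ 1, the union bound is uninformative here; it does NOT by itself certify existence.

26·p = 1 ≈ 1.000; existence NOT certified by the union bound.


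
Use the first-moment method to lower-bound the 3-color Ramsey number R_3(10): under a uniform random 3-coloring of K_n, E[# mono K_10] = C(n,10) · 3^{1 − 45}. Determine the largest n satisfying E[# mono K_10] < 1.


We need C(n, 10) · 3^{1 − 45} < 1, i.e. C(n, 10) < 3^{45 − 1} = 984770902183611232881.
Check values of n near the boundary:
  n = 569: C(569, 10) = 905357721286137524328; 905357721286137524328 < 984770902183611232881? YES
  n = 570: C(570, 10) = 921524823451961408691; 921524823451961408691 < 984770902183611232881? YES
  n = 571: C(571, 10) = 937951290893172842001; 937951290893172842001 < 984770902183611232881? YES
  n = 572: C(572, 10) = 954640815642161682606; 954640815642161682606 < 984770902183611232881? YES
  n = 573: C(573, 10) = 971597135635805762226; 971597135635805762226 < 984770902183611232881? YES
  n = 574: C(574, 10) = 988824035203816502691; 988824035203816502691 < 984770902183611232881? NO
The largest n with C(n, 10) < 984770902183611232881 is n = 573 (where E[X] = 35985079097622435638/36472996377170786403 ≈ 0.98662). Hence R_3(10) > 573, i.e. R_3(10) ≥ 574.

Largest n = 573; hence R_3(10) > 573.


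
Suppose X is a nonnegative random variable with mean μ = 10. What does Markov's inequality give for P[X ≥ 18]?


μ = E[X] = 10, a = 18.
Markov: P[X ≥ 18] ≤ μ/a = (10)/18 = 5/9.
Numerically: ≈ 0.556.
(Since a = 18 > μ = 10.000, the bound 5/9 is < 1 and informative.)

P[X ≥ 18] ≤ 5/9 ≈ 0.556.


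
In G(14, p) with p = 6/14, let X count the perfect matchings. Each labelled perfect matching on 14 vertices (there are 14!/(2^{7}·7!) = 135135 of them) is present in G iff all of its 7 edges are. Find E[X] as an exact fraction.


K_14 has 14!/(2^{7}·7!) = 135135 labelled perfect matchings.
For each such perfect matching H, let X_H = 1 if all 7 edges of H are present in G. Then P[X_H = 1] = p^{7} = (3/7)^{7} = 2187/823543.
By linearity: E[X] = Σ_H E[X_H] = 135135 · p^{7} = 135135 · 2187/823543 = 42220035/117649.
Numerically: E[X] ≈ 358.9.

E[X] = 135135 · (3/7)^{7} = 42220035/117649 ≈ 358.9.


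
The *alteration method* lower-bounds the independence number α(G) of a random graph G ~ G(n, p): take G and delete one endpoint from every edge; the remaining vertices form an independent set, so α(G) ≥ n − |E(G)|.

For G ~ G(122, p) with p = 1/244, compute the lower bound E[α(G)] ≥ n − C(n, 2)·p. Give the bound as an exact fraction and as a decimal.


E[|E(G)|] = C(122, 2)·p = 7381 · (1/244) = 121/4.
E[α(G)] ≥ n − E[|E(G)|] = 122 − 121/4 = 367/4.
Numerically: ≈ 91.75000.
(This is only a lower bound; the true E[α(G)] may be larger.)

E[α(G)] ≥ 367/4 ≈ 91.75000.


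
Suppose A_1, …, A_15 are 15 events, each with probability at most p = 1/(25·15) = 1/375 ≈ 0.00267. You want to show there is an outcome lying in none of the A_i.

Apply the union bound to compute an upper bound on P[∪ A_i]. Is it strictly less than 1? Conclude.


Union bound: P[∪_{i=1}^{15} A_i] ≤ Σ_i P[A_i] ≤ 15·p = 15·(1/375) = 1/25.
Numerically: 1/25 ≈ 0.04000.
Is 1/25 < 1? YES.
Since P[∪ A_i] ≤ 1/25 < 1, the complement has P[∩ A_i^c] ≥ 1 − 1/25 = 24/25 > 0, so some outcome avoids every A_i.

15·p = 1/25 ≈ 0.04000; existence CERTIFIED by the union bound.


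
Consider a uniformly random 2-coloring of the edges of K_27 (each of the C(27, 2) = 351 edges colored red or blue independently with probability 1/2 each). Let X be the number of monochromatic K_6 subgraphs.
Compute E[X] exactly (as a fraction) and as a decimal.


Let X = Σ_S X_S over the C(27, 6) = 296010 subsets S of size 6, where X_S = 1 if the K_6 on S is monochromatic.
For a fixed S, the K_6 on S has C(6, 2) = 15 edges. P[all 15 edges red] = (1/2)^15, and likewise for blue, so P[monochromatic] = 2·(1/2)^15 = 2^{1 − 15} = 1/16384.
Summing: E[X] = C(27, 6) · 2^{1 − 15} = 296010 · 1/16384 = 148005/8192.
Numerically: E[X] ≈ 18.067017.

E[X] = C(27,6)·2^(1−C(6,2)) = 148005/8192 ≈ 18.067017.


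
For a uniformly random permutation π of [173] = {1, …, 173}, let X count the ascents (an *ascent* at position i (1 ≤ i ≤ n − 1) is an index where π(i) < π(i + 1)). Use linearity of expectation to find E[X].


Write X = Σ X_I over i = 1, …, 172, with X_I the indicator of one ascent.
There are 172 indicators.
For each fixed i, the pair (π(i), π(i+1)) is a uniformly random ordered pair of distinct values from {1, …, 173}; by symmetry P[π(i) < π(i+1)] = 1/2.
By linearity: E[X] = 172 · (1/2) = (173 − 1) · (1/2) = 86 ≈ 86.00000.

E[X] = 86 = 86.00000.


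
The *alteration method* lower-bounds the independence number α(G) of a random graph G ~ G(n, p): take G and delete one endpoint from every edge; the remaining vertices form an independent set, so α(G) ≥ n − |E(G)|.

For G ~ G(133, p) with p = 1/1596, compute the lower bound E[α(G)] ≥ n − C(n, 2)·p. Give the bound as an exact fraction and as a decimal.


E[|E(G)|] = C(133, 2)·p = 8778 · (1/1596) = 11/2.
E[α(G)] ≥ n − E[|E(G)|] = 133 − 11/2 = 255/2.
Numerically: ≈ 127.5000.
(This is only a lower bound; the true E[α(G)] may be larger.)

E[α(G)] ≥ 255/2 ≈ 127.5000.


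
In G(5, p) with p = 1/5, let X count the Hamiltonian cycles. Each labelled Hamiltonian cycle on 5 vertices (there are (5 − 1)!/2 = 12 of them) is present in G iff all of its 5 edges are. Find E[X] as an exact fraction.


K_5 has (5 − 1)!/2 = 12 labelled Hamiltonian cycles.
For each such Hamiltonian cycle H, let X_H = 1 if all 5 edges of H are present in G. Then P[X_H = 1] = p^{5} = (1/5)^{5} = 1/3125.
By linearity of expectation: E[X] = Σ_H E[X_H] = 12 · p^{5} = 12 · 1/3125 = 12/3125.
Numerically: E[X] ≈ 0.00384.

E[X] = 12 · (1/5)^{5} = 12/3125 ≈ 0.00384.


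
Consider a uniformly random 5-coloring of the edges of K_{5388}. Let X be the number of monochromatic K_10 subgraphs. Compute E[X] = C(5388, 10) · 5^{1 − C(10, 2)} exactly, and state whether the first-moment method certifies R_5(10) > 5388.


E[X] = C(5388, 10) · 5^{1 − 45} = 5634865093375880654852250419586 · 5^{−44} = 5634865093375880654852250419586/5684341886080801486968994140625.
As a reduced fraction: E[X] = 5634865093375880654852250419586/5684341886080801486968994140625 ≈ 0.991.
Is E[X] < 1? YES.
Since E[X] < 1, there exists a 5-coloring of K_{5388} with no monochromatic K_10; hence R_5(10) > 5388.

E[X] = 5634865093375880654852250419586/5684341886080801486968994140625 ≈ 0.991; E[X] < 1, so R_5(10) > 5388.


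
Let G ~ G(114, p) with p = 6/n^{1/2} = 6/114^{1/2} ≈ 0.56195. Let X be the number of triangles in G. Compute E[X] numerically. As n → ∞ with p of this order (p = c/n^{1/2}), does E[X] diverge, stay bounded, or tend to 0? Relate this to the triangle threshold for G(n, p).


Number of potential triangles: C(114, 3) = 240464.
Each occurs with probability p³ ≈ (0.56195)³ ≈ 1.7745836e-01.
By linearity: E[X] = C(114, 3)·p³ ≈ 240464 · 1.7745836e-01 ≈ 42672.34811.
Since α = 1/2 < 1, p = c/n^{1/2} ≫ 1/n is above the triangle threshold p ~ 1/n. Asymptotically E[X] ~ (c³/6)·n^{3(1−α)} = (6³/6)·n^{1.5} → ∞; triangles are abundant w.h.p.

E[X] ≈ 42672.34811; in regime p = Θ(1/n^{1/2}) E[X] diverges (above the triangle threshold p ~ 1/n).


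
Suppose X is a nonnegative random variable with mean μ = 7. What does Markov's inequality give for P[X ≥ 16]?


μ = E[X] = 7, a = 16.
Markov: P[X ≥ 16] ≤ μ/a = (7)/16 = 7/16.
Numerically: ≈ 0.43750.
(Since a = 16 > μ = 7.00000, the bound 7/16 is < 1 and informative.)

P[X ≥ 16] ≤ 7/16 ≈ 0.43750.


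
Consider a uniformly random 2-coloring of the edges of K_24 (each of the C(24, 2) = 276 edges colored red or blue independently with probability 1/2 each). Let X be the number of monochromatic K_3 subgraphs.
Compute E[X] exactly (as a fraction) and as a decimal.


Let X = Σ_S X_S over the C(24, 3) = 2024 subsets S of size 3, where X_S = 1 if the K_3 on S is monochromatic.
For a fixed S, the K_3 on S has C(3, 2) = 3 edges. P[all 3 edges red] = (1/2)^3, and likewise for blue, so P[monochromatic] = 2·(1/2)^3 = 2^{1 − 3} = 1/4.
By linearity of expectation: E[X] = C(24, 3) · 2^{1 − 3} = 2024 · 1/4 = 506.
Numerically: E[X] ≈ 506.0000.

E[X] = C(24,3)·2^(1−C(3,2)) = 506 ≈ 506.0000.


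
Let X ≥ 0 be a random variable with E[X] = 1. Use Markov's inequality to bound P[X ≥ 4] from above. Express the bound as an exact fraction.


μ = E[X] = 1, a = 4.
Markov: P[X ≥ 4] ≤ μ/a = (1)/4 = 1/4.
Numerically: ≈ 0.2500.
(Since a = 4 > μ = 1.0000, the bound 1/4 is < 1 and informative.)

P[X ≥ 4] ≤ 1/4 ≈ 0.2500.


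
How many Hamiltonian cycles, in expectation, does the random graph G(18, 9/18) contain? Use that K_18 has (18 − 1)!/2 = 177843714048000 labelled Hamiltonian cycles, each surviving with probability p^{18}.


K_18 has (18 − 1)!/2 = 177843714048000 labelled Hamiltonian cycles.
For each such Hamiltonian cycle H, let X_H = 1 if all 18 edges of H are present in G. Then P[X_H = 1] = p^{18} = (1/2)^{18} = 1/262144.
By linearity: E[X] = Σ_H E[X_H] = 177843714048000 · p^{18} = 177843714048000 · 1/262144 = 10854718875/16.
Numerically: E[X] ≈ 6.78e+08.

E[X] = 177843714048000 · (1/2)^{18} = 10854718875/16 ≈ 6.78e+08.


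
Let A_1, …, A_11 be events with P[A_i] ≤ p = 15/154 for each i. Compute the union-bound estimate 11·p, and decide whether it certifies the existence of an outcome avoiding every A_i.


Union bound: P[∪_{i=1}^{11} A_i] ≤ Σ_i P[A_i] ≤ 11·p = 11·(15/154) = 15/14.
Numerically: 15/14 ≈ 1.071.
Is 15/14 < 1? NO.
Since the bound 15/14 is ≥ 1, the union bound is uninformative here; it does NOT by itself certify existence.

11·p = 15/14 ≈ 1.071; existence NOT certified by the union bound.


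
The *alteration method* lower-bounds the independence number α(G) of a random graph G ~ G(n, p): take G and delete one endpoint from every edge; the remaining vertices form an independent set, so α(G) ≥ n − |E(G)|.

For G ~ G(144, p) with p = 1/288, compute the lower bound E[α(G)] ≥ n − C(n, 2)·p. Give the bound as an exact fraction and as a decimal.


E[|E(G)|] = C(144, 2)·p = 10296 · (1/288) = 143/4.
E[α(G)] ≥ n − E[|E(G)|] = 144 − 143/4 = 433/4.
Numerically: ≈ 108.25000.
(This is only a lower bound; the true E[α(G)] may be larger.)

E[α(G)] ≥ 433/4 ≈ 108.25000.


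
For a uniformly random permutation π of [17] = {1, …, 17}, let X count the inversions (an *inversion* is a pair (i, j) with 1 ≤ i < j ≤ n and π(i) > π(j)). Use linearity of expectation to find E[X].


Write X = Σ X_I over the C(17, 2) = 136 pairs i < j, with X_I the indicator of one inversion.
There are 136 indicators.
For each fixed pair i < j, the values π(i) and π(j) are two distinct elements of {1, …, 17} in uniformly random order; by symmetry P[π(i) > π(j)] = 1/2.
By linearity: E[X] = 136 · (1/2) = C(17, 2) · (1/2) = 136/2 = 68 ≈ 68.0000.

E[X] = 68 = 68.0000.


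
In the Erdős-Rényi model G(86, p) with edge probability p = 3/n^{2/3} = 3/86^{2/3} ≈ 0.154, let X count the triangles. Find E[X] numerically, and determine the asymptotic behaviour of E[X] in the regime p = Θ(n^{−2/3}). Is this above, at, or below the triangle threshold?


Number of potential triangles: C(86, 3) = 102340.
Each occurs with probability p³ ≈ (0.154)³ ≈ 3.65062e-03.
By linearity: E[X] = C(86, 3)·p³ ≈ 102340 · 3.65062e-03 ≈ 373.605.
Since α = 2/3 < 1, p = c/n^{2/3} ≫ 1/n is above the triangle threshold p ~ 1/n. Asymptotically E[X] ~ (c³/6)·n^{3(1−α)} = (3³/6)·n^{1} → ∞; triangles are abundant w.h.p.

E[X] ≈ 373.605; in regime p = Θ(1/n^{2/3}) E[X] diverges (above the triangle threshold p ~ 1/n).


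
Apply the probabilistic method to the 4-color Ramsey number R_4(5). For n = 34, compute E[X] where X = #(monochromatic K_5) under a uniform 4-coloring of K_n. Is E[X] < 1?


E[X] = C(34, 5) · 4^{1 − 10} = 278256 · 4^{−9} = 278256/262144.
As a reduced fraction: E[X] = 17391/16384 ≈ 1.061.
Is E[X] < 1? NO.
Since E[X] ≥ 1, the first-moment bound is inconclusive at n = 34; it does NOT by itself certify R_4(5) > 34.

E[X] = 17391/16384 ≈ 1.061; E[X] ≥ 1; first-moment method inconclusive here.


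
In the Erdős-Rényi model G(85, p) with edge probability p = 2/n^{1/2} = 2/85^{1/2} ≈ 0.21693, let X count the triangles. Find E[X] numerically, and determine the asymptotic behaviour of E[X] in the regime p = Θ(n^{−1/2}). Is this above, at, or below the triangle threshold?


Number of potential triangles: C(85, 3) = 98770.
Each occurs with probability p³ ≈ (0.21693)³ ≈ 1.0208492e-02.
By linearity: E[X] = C(85, 3)·p³ ≈ 98770 · 1.0208492e-02 ≈ 1008.29277.
Since α = 1/2 < 1, p = c/n^{1/2} ≫ 1/n is above the triangle threshold p ~ 1/n. Asymptotically E[X] ~ (c³/6)·n^{3(1−α)} = (2³/6)·n^{1.5} → ∞; triangles are abundant w.h.p.

E[X] ≈ 1008.29277; in regime p = Θ(1/n^{1/2}) E[X] diverges (above the triangle threshold p ~ 1/n).


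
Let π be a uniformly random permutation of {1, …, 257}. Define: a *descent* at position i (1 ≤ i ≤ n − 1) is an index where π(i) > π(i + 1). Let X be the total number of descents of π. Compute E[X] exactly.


Write X = Σ X_I over i = 1, …, 256, with X_I the indicator of one descent.
There are 256 indicators.
For each fixed i, the pair (π(i), π(i+1)) is a uniformly random ordered pair of distinct values from {1, …, 257}; by symmetry P[π(i) > π(i+1)] = 1/2.
By linearity: E[X] = 256 · (1/2) = (257 − 1) · (1/2) = 128 ≈ 128.000000.

E[X] = 128 = 128.000000.


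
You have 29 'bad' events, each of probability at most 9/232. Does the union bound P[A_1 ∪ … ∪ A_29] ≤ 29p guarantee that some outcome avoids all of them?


Union bound: P[∪_{i=1}^{29} A_i] ≤ Σ_i P[A_i] ≤ 29·p = 29·(9/232) = 9/8.
Numerically: 9/8 ≈ 1.12500.
Is 9/8 < 1? NO.
Since the bound 9/8 is ≥ 1, the union bound is uninformative here; it does NOT by itself certify existence.

29·p = 9/8 ≈ 1.12500; existence NOT certified by the union bound.


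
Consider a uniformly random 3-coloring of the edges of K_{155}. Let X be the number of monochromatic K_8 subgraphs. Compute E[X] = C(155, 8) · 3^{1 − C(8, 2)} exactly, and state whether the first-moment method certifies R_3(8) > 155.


E[X] = C(155, 8) · 3^{1 − 28} = 6876747915675 · 3^{−27} = 6876747915675/7625597484987.
As a reduced fraction: E[X] = 2292249305225/2541865828329 ≈ 0.902.
Is E[X] < 1? YES.
Since E[X] < 1, there exists a 3-coloring of K_{155} with no monochromatic K_8; hence R_3(8) > 155.

E[X] = 2292249305225/2541865828329 ≈ 0.902; E[X] < 1, so R_3(8) > 155.


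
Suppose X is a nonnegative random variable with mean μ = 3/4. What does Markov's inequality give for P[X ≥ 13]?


μ = E[X] = 3/4, a = 13.
Markov: P[X ≥ 13] ≤ μ/a = (3/4)/13 = 3/52.
Numerically: ≈ 0.057692.
(Since a = 13 > μ = 0.750000, the bound 3/52 is < 1 and informative.)

P[X ≥ 13] ≤ 3/52 ≈ 0.057692.


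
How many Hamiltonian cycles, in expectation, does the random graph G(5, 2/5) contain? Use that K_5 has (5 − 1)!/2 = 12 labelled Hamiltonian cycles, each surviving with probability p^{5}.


K_5 has (5 − 1)!/2 = 12 labelled Hamiltonian cycles.
For each such Hamiltonian cycle H, let X_H = 1 if all 5 edges of H are present in G. Then P[X_H = 1] = p^{5} = (2/5)^{5} = 32/3125.
By linearity: E[X] = Σ_H E[X_H] = 12 · p^{5} = 12 · 32/3125 = 384/3125.
Numerically: E[X] ≈ 0.12288.

E[X] = 12 · (2/5)^{5} = 384/3125 ≈ 0.12288.


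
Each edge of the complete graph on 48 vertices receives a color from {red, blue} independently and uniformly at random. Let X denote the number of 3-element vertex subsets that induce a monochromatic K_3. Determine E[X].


Let X = Σ_S X_S over the C(48, 3) = 17296 subsets S of size 3, where X_S = 1 if the K_3 on S is monochromatic.
For a fixed S, the K_3 on S has C(3, 2) = 3 edges. P[all 3 edges red] = (1/2)^3, and likewise for blue, so P[monochromatic] = 2·(1/2)^3 = 2^{1 − 3} = 1/4.
By linearity: E[X] = C(48, 3) · 2^{1 − 3} = 17296 · 1/4 = 4324.
Numerically: E[X] ≈ 4324.00000.

E[X] = C(48,3)·2^(1−C(3,2)) = 4324 ≈ 4324.00000.


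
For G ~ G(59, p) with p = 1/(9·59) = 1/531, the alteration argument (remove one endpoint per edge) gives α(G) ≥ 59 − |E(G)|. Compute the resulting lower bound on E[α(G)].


E[|E(G)|] = C(59, 2)·p = 1711 · (1/531) = 29/9.
E[α(G)] ≥ n − E[|E(G)|] = 59 − 29/9 = 502/9.
Numerically: ≈ 55.777778.
(This is only a lower bound; the true E[α(G)] may be larger.)

E[α(G)] ≥ 502/9 ≈ 55.777778.


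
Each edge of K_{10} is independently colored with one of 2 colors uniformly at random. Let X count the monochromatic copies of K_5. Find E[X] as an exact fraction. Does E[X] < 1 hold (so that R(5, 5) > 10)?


E[X] = C(10, 5) · 2^{1 − 10} = 252 · 2^{−9} = 252/512.
As a reduced fraction: E[X] = 63/128 ≈ 0.492188.
Is E[X] < 1? YES.
Since E[X] < 1, there exists a 2-coloring of K_{10} with no monochromatic K_5; hence R(5, 5) > 10.

E[X] = 63/128 ≈ 0.492188; E[X] < 1, so R(5, 5) > 10.


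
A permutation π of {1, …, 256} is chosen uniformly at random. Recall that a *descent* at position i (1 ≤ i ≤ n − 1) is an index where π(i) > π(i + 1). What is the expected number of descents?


Write X = Σ X_I over i = 1, …, 255, with X_I the indicator of one descent.
There are 255 indicators.
For each fixed i, the pair (π(i), π(i+1)) is a uniformly random ordered pair of distinct values from {1, …, 256}; by symmetry P[π(i) > π(i+1)] = 1/2.
By linearity: E[X] = 255 · (1/2) = (256 − 1) · (1/2) = 255/2 ≈ 127.500000.

E[X] = 255/2 = 127.500000.


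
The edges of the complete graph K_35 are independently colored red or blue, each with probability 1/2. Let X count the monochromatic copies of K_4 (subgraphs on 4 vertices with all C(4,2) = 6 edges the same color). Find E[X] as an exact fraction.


Let X = Σ_S X_S over the C(35, 4) = 52360 subsets S of size 4, where X_S = 1 if the K_4 on S is monochromatic.
For a fixed S, the K_4 on S has C(4, 2) = 6 edges. P[all 6 edges red] = (1/2)^6, and likewise for blue, so P[monochromatic] = 2·(1/2)^6 = 2^{1 − 6} = 1/32.
Summing: E[X] = C(35, 4) · 2^{1 − 6} = 52360 · 1/32 = 6545/4.
Numerically: E[X] ≈ 1636.25000.

E[X] = C(35,4)·2^(1−C(4,2)) = 6545/4 ≈ 1636.25000.


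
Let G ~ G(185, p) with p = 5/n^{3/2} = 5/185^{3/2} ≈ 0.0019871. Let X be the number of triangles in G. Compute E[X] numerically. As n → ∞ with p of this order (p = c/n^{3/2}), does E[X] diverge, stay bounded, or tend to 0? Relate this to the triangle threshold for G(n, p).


Number of potential triangles: C(185, 3) = 1038220.
Each occurs with probability p³ ≈ (0.0019871)³ ≈ 7.8458000e-09.
By linearity: E[X] = C(185, 3)·p³ ≈ 1038220 · 7.8458000e-09 ≈ 0.00815.
Since α = 3/2 > 1, p = c/n^{3/2} = o(1/n) is below the triangle threshold p ~ 1/n. Asymptotically E[X] ~ (c³/6)·n^{3(1−α)} = (5³/6)·n^{-1.5} → 0, so by Markov's inequality G has no triangles w.h.p.

E[X] ≈ 0.00815; in regime p = Θ(1/n^{3/2}) E[X] tends to 0 (below the triangle threshold p ~ 1/n).


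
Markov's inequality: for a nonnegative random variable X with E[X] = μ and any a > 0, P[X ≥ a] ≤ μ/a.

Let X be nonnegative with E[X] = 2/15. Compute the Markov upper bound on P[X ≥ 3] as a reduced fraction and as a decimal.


μ = E[X] = 2/15, a = 3.
Markov: P[X ≥ 3] ≤ μ/a = (2/15)/3 = 2/45.
Numerically: ≈ 0.04444.
(Since a = 3 > μ = 0.13333, the bound 2/45 is < 1 and informative.)

P[X ≥ 3] ≤ 2/45 ≈ 0.04444.


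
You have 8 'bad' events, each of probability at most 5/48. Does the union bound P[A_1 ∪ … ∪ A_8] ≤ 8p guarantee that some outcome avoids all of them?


Union bound: P[∪_{i=1}^{8} A_i] ≤ Σ_i P[A_i] ≤ 8·p = 8·(5/48) = 5/6.
Numerically: 5/6 ≈ 0.8333.
Is 5/6 < 1? YES.
Since P[∪ A_i] ≤ 5/6 < 1, the complement has P[∩ A_i^c] ≥ 1 − 5/6 = 1/6 > 0, so some outcome avoids every A_i.

8·p = 5/6 ≈ 0.8333; existence CERTIFIED by the union bound.


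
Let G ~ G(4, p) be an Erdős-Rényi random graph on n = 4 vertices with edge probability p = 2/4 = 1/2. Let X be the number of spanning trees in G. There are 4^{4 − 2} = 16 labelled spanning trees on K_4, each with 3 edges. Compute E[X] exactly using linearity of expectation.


K_4 has 4^{4 − 2} = 16 labelled spanning trees.
For each such spanning tree H, let X_H = 1 if all 3 edges of H are present in G. Then P[X_H = 1] = p^{3} = (1/2)^{3} = 1/8.
By linearity: E[X] = Σ_H E[X_H] = 16 · p^{3} = 16 · 1/8 = 2.
Numerically: E[X] ≈ 2.

E[X] = 16 · (1/2)^{3} = 2 ≈ 2.


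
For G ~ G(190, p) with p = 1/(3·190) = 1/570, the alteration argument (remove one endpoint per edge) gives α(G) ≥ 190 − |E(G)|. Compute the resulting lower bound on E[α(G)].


E[|E(G)|] = C(190, 2)·p = 17955 · (1/570) = 63/2.
E[α(G)] ≥ n − E[|E(G)|] = 190 − 63/2 = 317/2.
Numerically: ≈ 158.500.
(This is only a lower bound; the true E[α(G)] may be larger.)

E[α(G)] ≥ 317/2 ≈ 158.500.


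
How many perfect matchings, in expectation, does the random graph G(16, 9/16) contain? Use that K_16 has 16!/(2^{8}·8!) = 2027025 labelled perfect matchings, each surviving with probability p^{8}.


K_16 has 16!/(2^{8}·8!) = 2027025 labelled perfect matchings.
For each such perfect matching H, let X_H = 1 if all 8 edges of H are present in G. Then P[X_H = 1] = p^{8} = (9/16)^{8} = 43046721/4294967296.
By linearity of expectation: E[X] = Σ_H E[X_H] = 2027025 · p^{8} = 2027025 · 43046721/4294967296 = 87256779635025/4294967296.
Numerically: E[X] ≈ 20316.

E[X] = 2027025 · (9/16)^{8} = 87256779635025/4294967296 ≈ 20316.


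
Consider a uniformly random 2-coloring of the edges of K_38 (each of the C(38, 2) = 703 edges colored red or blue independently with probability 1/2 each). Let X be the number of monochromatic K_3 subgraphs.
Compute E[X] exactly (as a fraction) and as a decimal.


Let X = Σ_S X_S over the C(38, 3) = 8436 subsets S of size 3, where X_S = 1 if the K_3 on S is monochromatic.
For a fixed S, the K_3 on S has C(3, 2) = 3 edges. P[all 3 edges red] = (1/2)^3, and likewise for blue, so P[monochromatic] = 2·(1/2)^3 = 2^{1 − 3} = 1/4.
By linearity: E[X] = C(38, 3) · 2^{1 − 3} = 8436 · 1/4 = 2109.
Numerically: E[X] ≈ 2109.00000.

E[X] = C(38,3)·2^(1−C(3,2)) = 2109 ≈ 2109.00000.


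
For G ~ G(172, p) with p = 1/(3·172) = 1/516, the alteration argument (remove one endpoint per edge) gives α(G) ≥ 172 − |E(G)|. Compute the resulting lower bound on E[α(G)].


E[|E(G)|] = C(172, 2)·p = 14706 · (1/516) = 57/2.
E[α(G)] ≥ n − E[|E(G)|] = 172 − 57/2 = 287/2.
Numerically: ≈ 143.500000.
(This is only a lower bound; the true E[α(G)] may be larger.)

E[α(G)] ≥ 287/2 ≈ 143.500000.


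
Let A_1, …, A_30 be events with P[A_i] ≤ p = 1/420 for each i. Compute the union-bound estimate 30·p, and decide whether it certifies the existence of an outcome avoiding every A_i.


Union bound: P[∪_{i=1}^{30} A_i] ≤ Σ_i P[A_i] ≤ 30·p = 30·(1/420) = 1/14.
Numerically: 1/14 ≈ 0.0714.
Is 1/14 < 1? YES.
Since P[∪ A_i] ≤ 1/14 < 1, the complement has P[∩ A_i^c] ≥ 1 − 1/14 = 13/14 > 0, so some outcome avoids every A_i.

30·p = 1/14 ≈ 0.0714; existence CERTIFIED by the union bound.


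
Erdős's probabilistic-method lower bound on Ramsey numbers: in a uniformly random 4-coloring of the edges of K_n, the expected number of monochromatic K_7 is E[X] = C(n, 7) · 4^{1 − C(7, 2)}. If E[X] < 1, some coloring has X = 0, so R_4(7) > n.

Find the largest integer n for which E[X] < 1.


We need C(n, 7) · 4^{1 − 21} < 1, i.e. C(n, 7) < 4^{21 − 1} = 1099511627776.
Check values of n near the boundary:
  n = 178: C(178, 7) = 996867063280; 996867063280 < 1099511627776? YES
  n = 179: C(179, 7) = 1037437234460; 1037437234460 < 1099511627776? YES
  n = 180: C(180, 7) = 1079414463600; 1079414463600 < 1099511627776? YES
  n = 181: C(181, 7) = 1122839183400; 1122839183400 < 1099511627776? NO
  n = 182: C(182, 7) = 1167752750736; 1167752750736 < 1099511627776? NO
The largest n with C(n, 7) < 1099511627776 is n = 180 (where E[X] = 67463403975/68719476736 ≈ 0.9817217). Hence R_4(7) > 180, i.e. R_4(7) ≥ 181.

Largest n = 180; hence R_4(7) > 180.


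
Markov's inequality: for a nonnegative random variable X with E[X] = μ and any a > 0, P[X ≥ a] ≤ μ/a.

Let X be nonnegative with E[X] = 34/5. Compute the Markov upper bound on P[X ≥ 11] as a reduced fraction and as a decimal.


μ = E[X] = 34/5, a = 11.
Markov: P[X ≥ 11] ≤ μ/a = (34/5)/11 = 34/55.
Numerically: ≈ 0.6182.
(Since a = 11 > μ = 6.8000, the bound 34/55 is < 1 and informative.)

P[X ≥ 11] ≤ 34/55 ≈ 0.6182.


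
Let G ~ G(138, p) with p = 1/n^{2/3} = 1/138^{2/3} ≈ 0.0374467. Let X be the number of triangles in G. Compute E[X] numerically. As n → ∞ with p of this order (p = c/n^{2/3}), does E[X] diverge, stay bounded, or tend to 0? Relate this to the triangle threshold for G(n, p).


Number of potential triangles: C(138, 3) = 428536.
Each occurs with probability p³ ≈ (0.0374467)³ ≈ 5.25099769e-05.
By linearity: E[X] = C(138, 3)·p³ ≈ 428536 · 5.25099769e-05 ≈ 22.502415.
Since α = 2/3 < 1, p = c/n^{2/3} ≫ 1/n is above the triangle threshold p ~ 1/n. Asymptotically E[X] ~ (c³/6)·n^{3(1−α)} = (1³/6)·n^{1} → ∞; triangles are abundant w.h.p.

E[X] ≈ 22.502415; in regime p = Θ(1/n^{2/3}) E[X] diverges (above the triangle threshold p ~ 1/n).


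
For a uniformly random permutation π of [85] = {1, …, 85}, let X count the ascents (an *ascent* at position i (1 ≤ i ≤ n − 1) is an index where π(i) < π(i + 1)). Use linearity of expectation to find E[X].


Write X = Σ X_I over i = 1, …, 84, with X_I the indicator of one ascent.
There are 84 indicators.
For each fixed i, the pair (π(i), π(i+1)) is a uniformly random ordered pair of distinct values from {1, …, 85}; by symmetry P[π(i) < π(i+1)] = 1/2.
By linearity: E[X] = 84 · (1/2) = (85 − 1) · (1/2) = 42 ≈ 42.0000.

E[X] = 42 = 42.0000.


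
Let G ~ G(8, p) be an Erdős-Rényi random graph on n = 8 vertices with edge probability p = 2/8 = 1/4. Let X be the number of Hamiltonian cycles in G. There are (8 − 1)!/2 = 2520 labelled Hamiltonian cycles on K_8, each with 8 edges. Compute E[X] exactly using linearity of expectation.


K_8 has (8 − 1)!/2 = 2520 labelled Hamiltonian cycles.
For each such Hamiltonian cycle H, let X_H = 1 if all 8 edges of H are present in G. Then P[X_H = 1] = p^{8} = (1/4)^{8} = 1/65536.
Summing the indicators: E[X] = Σ_H E[X_H] = 2520 · p^{8} = 2520 · 1/65536 = 315/8192.
Numerically: E[X] ≈ 0.038452.

E[X] = 2520 · (1/4)^{8} = 315/8192 ≈ 0.038452.


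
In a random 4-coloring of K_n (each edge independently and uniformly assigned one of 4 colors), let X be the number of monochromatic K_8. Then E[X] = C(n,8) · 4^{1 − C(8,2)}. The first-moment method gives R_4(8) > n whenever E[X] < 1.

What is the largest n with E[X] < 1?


We need C(n, 8) · 4^{1 − 28} < 1, i.e. C(n, 8) < 4^{28 − 1} = 18014398509481984.
Check values of n near the boundary:
  n = 402: C(402, 8) = 15770615726749950; 15770615726749950 < 18014398509481984? YES
  n = 403: C(403, 8) = 16090020602228430; 16090020602228430 < 18014398509481984? YES
  n = 404: C(404, 8) = 16415071523485570; 16415071523485570 < 18014398509481984? YES
  n = 405: C(405, 8) = 16745853821188050; 16745853821188050 < 18014398509481984? YES
  n = 406: C(406, 8) = 17082453897995850; 17082453897995850 < 18014398509481984? YES
  n = 407: C(407, 8) = 17424959239309050; 17424959239309050 < 18014398509481984? YES
  n = 408: C(408, 8) = 17773458424095231; 17773458424095231 < 18014398509481984? YES
  n = 409: C(409, 8) = 18128041135797879; 18128041135797879 < 18014398509481984? NO
  n = 410: C(410, 8) = 18488798173326195; 18488798173326195 < 18014398509481984? NO
  n = 411: C(411, 8) = 18855821462126715; 18855821462126715 < 18014398509481984? NO
The largest n with C(n, 8) < 18014398509481984 is n = 408 (where E[X] = 17773458424095231/18014398509481984 ≈ 0.9866). Hence R_4(8) > 408, i.e. R_4(8) ≥ 409.

Largest n = 408; hence R_4(8) > 408.


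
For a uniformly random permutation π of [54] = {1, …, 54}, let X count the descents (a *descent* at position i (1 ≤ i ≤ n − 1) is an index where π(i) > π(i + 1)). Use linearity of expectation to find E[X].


Write X = Σ X_I over i = 1, …, 53, with X_I the indicator of one descent.
There are 53 indicators.
For each fixed i, the pair (π(i), π(i+1)) is a uniformly random ordered pair of distinct values from {1, …, 54}; by symmetry P[π(i) > π(i+1)] = 1/2.
By linearity: E[X] = 53 · (1/2) = (54 − 1) · (1/2) = 53/2 ≈ 26.50000.

E[X] = 53/2 = 26.50000.


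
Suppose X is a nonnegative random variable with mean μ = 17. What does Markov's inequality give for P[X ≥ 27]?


μ = E[X] = 17, a = 27.
Markov: P[X ≥ 27] ≤ μ/a = (17)/27 = 17/27.
Numerically: ≈ 0.629630.
(Since a = 27 > μ = 17.000000, the bound 17/27 is < 1 and informative.)

P[X ≥ 27] ≤ 17/27 ≈ 0.629630.


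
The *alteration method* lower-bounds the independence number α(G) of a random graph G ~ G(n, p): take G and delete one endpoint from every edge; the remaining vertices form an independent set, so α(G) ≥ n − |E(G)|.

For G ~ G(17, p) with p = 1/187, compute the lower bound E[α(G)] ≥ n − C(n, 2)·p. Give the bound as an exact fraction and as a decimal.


E[|E(G)|] = C(17, 2)·p = 136 · (1/187) = 8/11.
E[α(G)] ≥ n − E[|E(G)|] = 17 − 8/11 = 179/11.
Numerically: ≈ 16.27273.
(This is only a lower bound; the true E[α(G)] may be larger.)

E[α(G)] ≥ 179/11 ≈ 16.27273.


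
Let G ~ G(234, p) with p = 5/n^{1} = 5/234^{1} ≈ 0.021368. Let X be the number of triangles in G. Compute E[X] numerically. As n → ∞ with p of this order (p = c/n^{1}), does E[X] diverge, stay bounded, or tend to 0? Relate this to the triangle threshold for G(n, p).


Number of potential triangles: C(234, 3) = 2108184.
Each occurs with probability p³ ≈ (0.021368)³ ≈ 9.7557899e-06.
By linearity: E[X] = C(234, 3)·p³ ≈ 2108184 · 9.7557899e-06 ≈ 20.56700.
Here α = 1, so p = 5/n is exactly at the triangle threshold p ~ 1/n. Asymptotically E[X] → c³/6 = 5³/6 = 125/6 ≈ 20.83333, a bounded constant. In this regime the triangle count is asymptotically Poisson(c³/6).

E[X] ≈ 20.56700; in regime p = Θ(1/n^{1}) E[X] stays bounded (at the triangle threshold p ~ 1/n).


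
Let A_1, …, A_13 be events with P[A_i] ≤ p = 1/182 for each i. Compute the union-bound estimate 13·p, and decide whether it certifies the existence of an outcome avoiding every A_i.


Union bound: P[∪_{i=1}^{13} A_i] ≤ Σ_i P[A_i] ≤ 13·p = 13·(1/182) = 1/14.
Numerically: 1/14 ≈ 0.071429.
Is 1/14 < 1? YES.
Since P[∪ A_i] ≤ 1/14 < 1, the complement has P[∩ A_i^c] ≥ 1 − 1/14 = 13/14 > 0, so some outcome avoids every A_i.

13·p = 1/14 ≈ 0.071429; existence CERTIFIED by the union bound.


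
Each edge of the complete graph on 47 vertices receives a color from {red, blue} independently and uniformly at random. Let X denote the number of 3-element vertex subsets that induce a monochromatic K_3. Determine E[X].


Let X = Σ_S X_S over the C(47, 3) = 16215 subsets S of size 3, where X_S = 1 if the K_3 on S is monochromatic.
For a fixed S, the K_3 on S has C(3, 2) = 3 edges. P[all 3 edges red] = (1/2)^3, and likewise for blue, so P[monochromatic] = 2·(1/2)^3 = 2^{1 − 3} = 1/4.
Summing: E[X] = C(47, 3) · 2^{1 − 3} = 16215 · 1/4 = 16215/4.
Numerically: E[X] ≈ 4053.7500.

E[X] = C(47,3)·2^(1−C(3,2)) = 16215/4 ≈ 4053.7500.
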